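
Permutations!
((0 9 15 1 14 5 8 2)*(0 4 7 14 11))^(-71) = ((0 9 15 1 11)(2 4 7 14 5 8))^(-71) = (0 11 1 15 9)(2 4 7 14 5 8)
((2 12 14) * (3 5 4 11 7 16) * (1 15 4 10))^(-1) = ((1 15 4 11 7 16 3 5 10)(2 12 14))^(-1) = (1 10 5 3 16 7 11 4 15)(2 14 12)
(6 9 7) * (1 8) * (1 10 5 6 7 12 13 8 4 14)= (1 4 14)(5 6 9 12 13 8 10)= [0, 4, 2, 3, 14, 6, 9, 7, 10, 12, 5, 11, 13, 8, 1]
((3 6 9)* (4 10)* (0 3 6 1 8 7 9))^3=(0 8 6 1 9 3 7)(4 10)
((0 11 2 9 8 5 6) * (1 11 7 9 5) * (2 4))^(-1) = ((0 7 9 8 1 11 4 2 5 6))^(-1) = (0 6 5 2 4 11 1 8 9 7)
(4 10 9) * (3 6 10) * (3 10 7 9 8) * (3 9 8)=(3 6 7 8 9 4 10)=[0, 1, 2, 6, 10, 5, 7, 8, 9, 4, 3]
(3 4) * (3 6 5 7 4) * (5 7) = (4 6 7) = [0, 1, 2, 3, 6, 5, 7, 4]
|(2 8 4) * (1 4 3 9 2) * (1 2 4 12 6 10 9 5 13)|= |(1 12 6 10 9 4 2 8 3 5 13)|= 11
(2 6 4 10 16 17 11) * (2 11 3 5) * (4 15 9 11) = (2 6 15 9 11 4 10 16 17 3 5) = [0, 1, 6, 5, 10, 2, 15, 7, 8, 11, 16, 4, 12, 13, 14, 9, 17, 3]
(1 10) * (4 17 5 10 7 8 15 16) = [0, 7, 2, 3, 17, 10, 6, 8, 15, 9, 1, 11, 12, 13, 14, 16, 4, 5] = (1 7 8 15 16 4 17 5 10)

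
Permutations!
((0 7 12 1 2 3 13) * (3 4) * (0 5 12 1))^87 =(0 13 2)(1 12 3)(4 7 5)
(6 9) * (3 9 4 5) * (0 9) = (0 9 6 4 5 3) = [9, 1, 2, 0, 5, 3, 4, 7, 8, 6]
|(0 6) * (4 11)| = 2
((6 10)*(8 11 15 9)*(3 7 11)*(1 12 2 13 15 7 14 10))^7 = ((1 12 2 13 15 9 8 3 14 10 6)(7 11))^7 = (1 3 13 6 8 2 10 9 12 14 15)(7 11)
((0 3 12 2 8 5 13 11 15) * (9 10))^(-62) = (0 3 12 2 8 5 13 11 15)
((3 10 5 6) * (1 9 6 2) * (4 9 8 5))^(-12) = (3 9 10 6 4)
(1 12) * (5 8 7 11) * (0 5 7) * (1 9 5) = (0 1 12 9 5 8)(7 11) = [1, 12, 2, 3, 4, 8, 6, 11, 0, 5, 10, 7, 9]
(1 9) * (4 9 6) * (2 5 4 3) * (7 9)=[0, 6, 5, 2, 7, 4, 3, 9, 8, 1]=(1 6 3 2 5 4 7 9)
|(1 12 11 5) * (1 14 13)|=6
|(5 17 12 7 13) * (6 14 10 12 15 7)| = 20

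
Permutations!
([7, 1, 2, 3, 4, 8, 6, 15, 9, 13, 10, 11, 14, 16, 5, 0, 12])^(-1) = (0 15 7)(5 14 12 16 13 9 8)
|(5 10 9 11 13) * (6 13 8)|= |(5 10 9 11 8 6 13)|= 7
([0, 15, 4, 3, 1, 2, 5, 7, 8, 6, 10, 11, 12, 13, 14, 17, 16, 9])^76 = [0, 6, 17, 3, 9, 15, 1, 7, 8, 4, 10, 11, 12, 13, 14, 5, 16, 2]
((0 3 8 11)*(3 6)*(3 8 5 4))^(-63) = ((0 6 8 11)(3 5 4))^(-63) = (0 6 8 11)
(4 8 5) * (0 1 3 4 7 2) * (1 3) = (0 3 4 8 5 7 2) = [3, 1, 0, 4, 8, 7, 6, 2, 5]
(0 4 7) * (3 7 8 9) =(0 4 8 9 3 7) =[4, 1, 2, 7, 8, 5, 6, 0, 9, 3]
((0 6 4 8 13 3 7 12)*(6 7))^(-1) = ((0 7 12)(3 6 4 8 13))^(-1) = (0 12 7)(3 13 8 4 6)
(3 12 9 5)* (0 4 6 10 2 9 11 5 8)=[4, 1, 9, 12, 6, 3, 10, 7, 0, 8, 2, 5, 11]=(0 4 6 10 2 9 8)(3 12 11 5)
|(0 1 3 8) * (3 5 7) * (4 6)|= 6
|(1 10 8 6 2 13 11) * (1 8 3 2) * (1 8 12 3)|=|(1 10)(2 13 11 12 3)(6 8)|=10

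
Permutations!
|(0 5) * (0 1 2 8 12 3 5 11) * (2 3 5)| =|(0 11)(1 3 2 8 12 5)| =6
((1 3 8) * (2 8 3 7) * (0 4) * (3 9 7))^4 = (1 2 9)(3 8 7)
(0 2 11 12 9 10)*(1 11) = [2, 11, 1, 3, 4, 5, 6, 7, 8, 10, 0, 12, 9] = (0 2 1 11 12 9 10)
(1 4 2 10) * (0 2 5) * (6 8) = (0 2 10 1 4 5)(6 8) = [2, 4, 10, 3, 5, 0, 8, 7, 6, 9, 1]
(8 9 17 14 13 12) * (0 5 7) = (0 5 7)(8 9 17 14 13 12) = [5, 1, 2, 3, 4, 7, 6, 0, 9, 17, 10, 11, 8, 12, 13, 15, 16, 14]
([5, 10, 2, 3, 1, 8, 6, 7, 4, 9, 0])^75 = [4, 5, 2, 3, 0, 1, 6, 7, 10, 9, 8]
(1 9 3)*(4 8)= (1 9 3)(4 8)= [0, 9, 2, 1, 8, 5, 6, 7, 4, 3]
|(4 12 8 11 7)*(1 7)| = 6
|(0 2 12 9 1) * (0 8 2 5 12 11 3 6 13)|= 11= |(0 5 12 9 1 8 2 11 3 6 13)|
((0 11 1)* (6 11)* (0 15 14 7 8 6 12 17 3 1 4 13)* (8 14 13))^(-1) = ((0 12 17 3 1 15 13)(4 8 6 11)(7 14))^(-1) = (0 13 15 1 3 17 12)(4 11 6 8)(7 14)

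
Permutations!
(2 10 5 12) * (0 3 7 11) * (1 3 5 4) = (0 5 12 2 10 4 1 3 7 11) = [5, 3, 10, 7, 1, 12, 6, 11, 8, 9, 4, 0, 2]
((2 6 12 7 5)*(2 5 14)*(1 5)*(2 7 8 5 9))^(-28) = ((1 9 2 6 12 8 5)(7 14))^(-28) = (14)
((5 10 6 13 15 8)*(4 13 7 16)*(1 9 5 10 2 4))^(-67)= (1 13 7 2 10 9 15 16 4 6 5 8)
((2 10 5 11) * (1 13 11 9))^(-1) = (1 9 5 10 2 11 13)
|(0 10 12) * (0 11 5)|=5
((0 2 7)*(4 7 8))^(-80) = (8)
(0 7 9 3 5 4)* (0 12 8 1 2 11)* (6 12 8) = [7, 2, 11, 5, 8, 4, 12, 9, 1, 3, 10, 0, 6] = (0 7 9 3 5 4 8 1 2 11)(6 12)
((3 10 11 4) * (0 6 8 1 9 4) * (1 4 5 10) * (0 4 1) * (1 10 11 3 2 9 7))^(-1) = (0 3 10 8 6)(1 7)(2 4 11 5 9)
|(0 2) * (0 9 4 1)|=5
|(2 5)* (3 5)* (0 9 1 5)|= |(0 9 1 5 2 3)|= 6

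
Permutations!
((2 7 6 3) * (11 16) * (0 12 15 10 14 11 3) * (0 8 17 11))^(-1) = ((0 12 15 10 14)(2 7 6 8 17 11 16 3))^(-1) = (0 14 10 15 12)(2 3 16 11 17 8 6 7)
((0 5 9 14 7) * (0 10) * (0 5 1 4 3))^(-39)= ((0 1 4 3)(5 9 14 7 10))^(-39)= (0 1 4 3)(5 9 14 7 10)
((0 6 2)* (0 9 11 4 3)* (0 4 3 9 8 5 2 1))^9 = ((0 6 1)(2 8 5)(3 4 9 11))^9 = (3 4 9 11)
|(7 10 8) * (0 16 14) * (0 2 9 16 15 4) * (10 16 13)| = |(0 15 4)(2 9 13 10 8 7 16 14)| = 24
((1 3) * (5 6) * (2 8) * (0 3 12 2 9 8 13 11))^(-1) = ((0 3 1 12 2 13 11)(5 6)(8 9))^(-1) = (0 11 13 2 12 1 3)(5 6)(8 9)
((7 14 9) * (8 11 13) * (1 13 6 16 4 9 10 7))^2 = (1 8 6 4)(7 10 14)(9 13 11 16)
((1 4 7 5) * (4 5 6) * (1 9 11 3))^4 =(1 3 11 9 5)(4 7 6) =((1 5 9 11 3)(4 7 6))^4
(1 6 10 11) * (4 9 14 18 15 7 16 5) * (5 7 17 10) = [0, 6, 2, 3, 9, 4, 5, 16, 8, 14, 11, 1, 12, 13, 18, 17, 7, 10, 15] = (1 6 5 4 9 14 18 15 17 10 11)(7 16)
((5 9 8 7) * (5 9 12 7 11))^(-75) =(5 9)(7 11)(8 12)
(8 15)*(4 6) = [0, 1, 2, 3, 6, 5, 4, 7, 15, 9, 10, 11, 12, 13, 14, 8] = (4 6)(8 15)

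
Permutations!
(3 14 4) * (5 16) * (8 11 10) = (3 14 4)(5 16)(8 11 10) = [0, 1, 2, 14, 3, 16, 6, 7, 11, 9, 8, 10, 12, 13, 4, 15, 5]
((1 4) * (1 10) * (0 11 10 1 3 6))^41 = ((0 11 10 3 6)(1 4))^41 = (0 11 10 3 6)(1 4)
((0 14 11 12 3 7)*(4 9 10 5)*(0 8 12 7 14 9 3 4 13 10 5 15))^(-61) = (0 15 10 13 5 9)(3 11 8 4 14 7 12)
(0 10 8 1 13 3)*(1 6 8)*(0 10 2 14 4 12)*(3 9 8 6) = (0 2 14 4 12)(1 13 9 8 3 10) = [2, 13, 14, 10, 12, 5, 6, 7, 3, 8, 1, 11, 0, 9, 4]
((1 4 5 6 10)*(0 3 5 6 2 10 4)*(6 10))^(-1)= (0 1 10 4 6 2 5 3)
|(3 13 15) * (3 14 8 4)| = |(3 13 15 14 8 4)| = 6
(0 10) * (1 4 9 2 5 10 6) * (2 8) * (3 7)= (0 6 1 4 9 8 2 5 10)(3 7)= [6, 4, 5, 7, 9, 10, 1, 3, 2, 8, 0]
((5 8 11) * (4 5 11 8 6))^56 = (11)(4 6 5)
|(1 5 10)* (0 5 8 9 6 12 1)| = 15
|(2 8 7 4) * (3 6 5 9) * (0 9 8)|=9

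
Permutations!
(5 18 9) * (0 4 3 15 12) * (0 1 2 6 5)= (0 4 3 15 12 1 2 6 5 18 9)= [4, 2, 6, 15, 3, 18, 5, 7, 8, 0, 10, 11, 1, 13, 14, 12, 16, 17, 9]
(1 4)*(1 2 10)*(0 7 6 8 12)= (0 7 6 8 12)(1 4 2 10)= [7, 4, 10, 3, 2, 5, 8, 6, 12, 9, 1, 11, 0]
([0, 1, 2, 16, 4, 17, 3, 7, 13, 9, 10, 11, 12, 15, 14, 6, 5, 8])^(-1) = (3 6 15 13 8 17 5 16)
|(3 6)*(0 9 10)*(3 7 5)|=|(0 9 10)(3 6 7 5)|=12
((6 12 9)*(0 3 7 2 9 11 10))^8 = ((0 3 7 2 9 6 12 11 10))^8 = (0 10 11 12 6 9 2 7 3)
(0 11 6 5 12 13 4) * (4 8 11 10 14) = [10, 1, 2, 3, 0, 12, 5, 7, 11, 9, 14, 6, 13, 8, 4] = (0 10 14 4)(5 12 13 8 11 6)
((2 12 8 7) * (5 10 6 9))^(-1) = ((2 12 8 7)(5 10 6 9))^(-1) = (2 7 8 12)(5 9 6 10)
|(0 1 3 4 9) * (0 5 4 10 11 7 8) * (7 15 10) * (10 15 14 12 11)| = 15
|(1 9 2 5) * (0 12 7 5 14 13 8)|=|(0 12 7 5 1 9 2 14 13 8)|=10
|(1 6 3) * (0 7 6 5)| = 6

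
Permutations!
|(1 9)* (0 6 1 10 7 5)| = |(0 6 1 9 10 7 5)| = 7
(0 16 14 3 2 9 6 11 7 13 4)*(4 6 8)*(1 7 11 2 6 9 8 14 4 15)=[16, 7, 8, 6, 0, 5, 2, 13, 15, 14, 10, 11, 12, 9, 3, 1, 4]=(0 16 4)(1 7 13 9 14 3 6 2 8 15)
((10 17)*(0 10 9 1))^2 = (0 17 1 10 9)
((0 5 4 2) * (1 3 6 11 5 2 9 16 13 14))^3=((0 2)(1 3 6 11 5 4 9 16 13 14))^3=(0 2)(1 11 9 14 6 4 13 3 5 16)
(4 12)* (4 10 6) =(4 12 10 6) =[0, 1, 2, 3, 12, 5, 4, 7, 8, 9, 6, 11, 10]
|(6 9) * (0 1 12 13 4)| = 10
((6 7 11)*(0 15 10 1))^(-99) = (0 15 10 1)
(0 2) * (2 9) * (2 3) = [9, 1, 0, 2, 4, 5, 6, 7, 8, 3] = (0 9 3 2)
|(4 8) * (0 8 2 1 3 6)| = |(0 8 4 2 1 3 6)| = 7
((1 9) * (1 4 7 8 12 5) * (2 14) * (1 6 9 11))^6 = ((1 11)(2 14)(4 7 8 12 5 6 9))^6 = (14)(4 9 6 5 12 8 7)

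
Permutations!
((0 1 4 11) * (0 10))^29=(0 10 11 4 1)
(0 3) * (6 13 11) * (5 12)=(0 3)(5 12)(6 13 11)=[3, 1, 2, 0, 4, 12, 13, 7, 8, 9, 10, 6, 5, 11]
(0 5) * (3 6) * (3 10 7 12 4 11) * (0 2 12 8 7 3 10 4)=[5, 1, 12, 6, 11, 2, 4, 8, 7, 9, 3, 10, 0]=(0 5 2 12)(3 6 4 11 10)(7 8)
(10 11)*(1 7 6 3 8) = (1 7 6 3 8)(10 11) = [0, 7, 2, 8, 4, 5, 3, 6, 1, 9, 11, 10]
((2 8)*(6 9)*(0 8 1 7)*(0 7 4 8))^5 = (1 4 8 2)(6 9)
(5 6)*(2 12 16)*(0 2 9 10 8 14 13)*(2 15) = (0 15 2 12 16 9 10 8 14 13)(5 6) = [15, 1, 12, 3, 4, 6, 5, 7, 14, 10, 8, 11, 16, 0, 13, 2, 9]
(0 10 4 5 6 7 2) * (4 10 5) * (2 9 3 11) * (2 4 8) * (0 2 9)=(0 5 6 7)(3 11 4 8 9)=[5, 1, 2, 11, 8, 6, 7, 0, 9, 3, 10, 4]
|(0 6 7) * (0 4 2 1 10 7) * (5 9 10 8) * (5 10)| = |(0 6)(1 8 10 7 4 2)(5 9)| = 6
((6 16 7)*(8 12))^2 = (6 7 16) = ((6 16 7)(8 12))^2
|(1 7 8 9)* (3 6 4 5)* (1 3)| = 8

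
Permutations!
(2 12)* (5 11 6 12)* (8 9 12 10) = (2 5 11 6 10 8 9 12) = [0, 1, 5, 3, 4, 11, 10, 7, 9, 12, 8, 6, 2]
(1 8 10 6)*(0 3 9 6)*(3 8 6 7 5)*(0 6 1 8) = [0, 1, 2, 9, 4, 3, 8, 5, 10, 7, 6] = (3 9 7 5)(6 8 10)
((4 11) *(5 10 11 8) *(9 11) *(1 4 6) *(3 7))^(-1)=((1 4 8 5 10 9 11 6)(3 7))^(-1)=(1 6 11 9 10 5 8 4)(3 7)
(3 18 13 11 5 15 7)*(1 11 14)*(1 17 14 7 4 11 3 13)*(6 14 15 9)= (1 3 18)(4 11 5 9 6 14 17 15)(7 13)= [0, 3, 2, 18, 11, 9, 14, 13, 8, 6, 10, 5, 12, 7, 17, 4, 16, 15, 1]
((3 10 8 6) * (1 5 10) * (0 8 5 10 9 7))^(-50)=((0 8 6 3 1 10 5 9 7))^(-50)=(0 1 7 3 9 6 5 8 10)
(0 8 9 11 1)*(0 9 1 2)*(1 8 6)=[6, 9, 0, 3, 4, 5, 1, 7, 8, 11, 10, 2]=(0 6 1 9 11 2)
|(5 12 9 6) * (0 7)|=|(0 7)(5 12 9 6)|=4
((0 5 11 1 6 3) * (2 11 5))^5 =(0 3 6 1 11 2) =((0 2 11 1 6 3))^5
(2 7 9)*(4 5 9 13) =(2 7 13 4 5 9) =[0, 1, 7, 3, 5, 9, 6, 13, 8, 2, 10, 11, 12, 4]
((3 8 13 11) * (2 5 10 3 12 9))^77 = ((2 5 10 3 8 13 11 12 9))^77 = (2 13 5 11 10 12 3 9 8)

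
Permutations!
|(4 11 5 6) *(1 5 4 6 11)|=4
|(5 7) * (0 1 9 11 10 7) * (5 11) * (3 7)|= |(0 1 9 5)(3 7 11 10)|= 4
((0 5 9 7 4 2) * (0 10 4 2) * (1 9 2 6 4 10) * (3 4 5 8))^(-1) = (10)(0 4 3 8)(1 2 5 6 7 9)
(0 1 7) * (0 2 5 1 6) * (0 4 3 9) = (0 6 4 3 9)(1 7 2 5) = [6, 7, 5, 9, 3, 1, 4, 2, 8, 0]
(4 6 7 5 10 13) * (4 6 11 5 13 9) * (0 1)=(0 1)(4 11 5 10 9)(6 7 13)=[1, 0, 2, 3, 11, 10, 7, 13, 8, 4, 9, 5, 12, 6]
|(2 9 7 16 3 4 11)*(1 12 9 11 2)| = 9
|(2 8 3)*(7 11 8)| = 5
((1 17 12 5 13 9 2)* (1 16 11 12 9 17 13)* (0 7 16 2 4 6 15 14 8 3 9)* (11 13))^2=(0 16 17 7 13)(1 12)(3 4 15 8 9 6 14)(5 11)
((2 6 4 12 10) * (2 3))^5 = (2 3 10 12 4 6)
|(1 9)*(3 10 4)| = |(1 9)(3 10 4)| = 6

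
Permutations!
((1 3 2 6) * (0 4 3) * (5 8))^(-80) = ((0 4 3 2 6 1)(5 8))^(-80) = (8)(0 6 3)(1 2 4)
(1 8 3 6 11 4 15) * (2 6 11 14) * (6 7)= (1 8 3 11 4 15)(2 7 6 14)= [0, 8, 7, 11, 15, 5, 14, 6, 3, 9, 10, 4, 12, 13, 2, 1]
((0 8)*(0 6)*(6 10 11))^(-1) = (0 6 11 10 8)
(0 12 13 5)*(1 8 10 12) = (0 1 8 10 12 13 5) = [1, 8, 2, 3, 4, 0, 6, 7, 10, 9, 12, 11, 13, 5]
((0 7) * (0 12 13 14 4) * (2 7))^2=(0 7 13 4 2 12 14)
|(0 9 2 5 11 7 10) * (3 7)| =|(0 9 2 5 11 3 7 10)| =8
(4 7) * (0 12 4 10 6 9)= (0 12 4 7 10 6 9)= [12, 1, 2, 3, 7, 5, 9, 10, 8, 0, 6, 11, 4]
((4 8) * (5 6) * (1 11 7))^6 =(11)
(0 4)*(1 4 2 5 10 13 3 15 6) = [2, 4, 5, 15, 0, 10, 1, 7, 8, 9, 13, 11, 12, 3, 14, 6] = (0 2 5 10 13 3 15 6 1 4)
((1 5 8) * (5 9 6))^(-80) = (9)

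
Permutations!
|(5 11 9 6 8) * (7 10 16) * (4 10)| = |(4 10 16 7)(5 11 9 6 8)| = 20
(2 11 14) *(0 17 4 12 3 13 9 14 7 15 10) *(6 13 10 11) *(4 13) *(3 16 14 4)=[17, 1, 6, 10, 12, 5, 3, 15, 8, 4, 0, 7, 16, 9, 2, 11, 14, 13]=(0 17 13 9 4 12 16 14 2 6 3 10)(7 15 11)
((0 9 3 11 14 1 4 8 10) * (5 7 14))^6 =(0 14 9 1 3 4 11 8 5 10 7)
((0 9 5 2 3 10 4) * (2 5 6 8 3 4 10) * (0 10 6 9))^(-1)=((2 4 10 6 8 3))^(-1)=(2 3 8 6 10 4)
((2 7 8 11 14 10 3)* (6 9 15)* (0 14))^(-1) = ((0 14 10 3 2 7 8 11)(6 9 15))^(-1) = (0 11 8 7 2 3 10 14)(6 15 9)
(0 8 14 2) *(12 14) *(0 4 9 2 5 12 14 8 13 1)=(0 13 1)(2 4 9)(5 12 8 14)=[13, 0, 4, 3, 9, 12, 6, 7, 14, 2, 10, 11, 8, 1, 5]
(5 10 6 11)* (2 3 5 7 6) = (2 3 5 10)(6 11 7) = [0, 1, 3, 5, 4, 10, 11, 6, 8, 9, 2, 7]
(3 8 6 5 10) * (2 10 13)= [0, 1, 10, 8, 4, 13, 5, 7, 6, 9, 3, 11, 12, 2]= (2 10 3 8 6 5 13)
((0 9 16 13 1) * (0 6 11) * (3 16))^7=((0 9 3 16 13 1 6 11))^7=(0 11 6 1 13 16 3 9)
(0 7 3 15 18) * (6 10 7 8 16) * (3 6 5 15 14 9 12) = (0 8 16 5 15 18)(3 14 9 12)(6 10 7) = [8, 1, 2, 14, 4, 15, 10, 6, 16, 12, 7, 11, 3, 13, 9, 18, 5, 17, 0]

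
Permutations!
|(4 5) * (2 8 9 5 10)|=6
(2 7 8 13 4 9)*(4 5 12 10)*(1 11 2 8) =(1 11 2 7)(4 9 8 13 5 12 10) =[0, 11, 7, 3, 9, 12, 6, 1, 13, 8, 4, 2, 10, 5]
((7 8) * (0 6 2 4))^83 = (0 4 2 6)(7 8)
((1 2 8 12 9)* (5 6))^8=(1 12 2 9 8)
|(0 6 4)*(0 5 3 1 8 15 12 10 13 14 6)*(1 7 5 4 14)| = |(1 8 15 12 10 13)(3 7 5)(6 14)| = 6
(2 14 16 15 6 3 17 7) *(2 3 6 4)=(2 14 16 15 4)(3 17 7)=[0, 1, 14, 17, 2, 5, 6, 3, 8, 9, 10, 11, 12, 13, 16, 4, 15, 7]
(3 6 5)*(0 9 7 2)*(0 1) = (0 9 7 2 1)(3 6 5) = [9, 0, 1, 6, 4, 3, 5, 2, 8, 7]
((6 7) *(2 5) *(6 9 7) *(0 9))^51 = (9)(2 5)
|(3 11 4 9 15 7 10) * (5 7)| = 8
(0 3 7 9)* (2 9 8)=(0 3 7 8 2 9)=[3, 1, 9, 7, 4, 5, 6, 8, 2, 0]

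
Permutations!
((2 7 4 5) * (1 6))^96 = (7)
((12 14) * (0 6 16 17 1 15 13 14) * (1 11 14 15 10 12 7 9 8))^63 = (0 17 7 1)(6 11 9 10)(8 12 16 14)(13 15)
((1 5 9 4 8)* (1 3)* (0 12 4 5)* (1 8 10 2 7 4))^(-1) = ((0 12 1)(2 7 4 10)(3 8)(5 9))^(-1) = (0 1 12)(2 10 4 7)(3 8)(5 9)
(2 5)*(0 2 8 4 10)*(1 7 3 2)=(0 1 7 3 2 5 8 4 10)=[1, 7, 5, 2, 10, 8, 6, 3, 4, 9, 0]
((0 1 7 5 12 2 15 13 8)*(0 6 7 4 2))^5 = (0 13 12 15 5 2 7 4 6 1 8)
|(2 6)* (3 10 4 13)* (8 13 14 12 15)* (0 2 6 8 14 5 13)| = 15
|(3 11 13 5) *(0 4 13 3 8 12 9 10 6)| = 18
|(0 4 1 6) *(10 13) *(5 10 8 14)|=|(0 4 1 6)(5 10 13 8 14)|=20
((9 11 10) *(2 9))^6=((2 9 11 10))^6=(2 11)(9 10)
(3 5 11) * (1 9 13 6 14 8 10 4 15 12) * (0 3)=(0 3 5 11)(1 9 13 6 14 8 10 4 15 12)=[3, 9, 2, 5, 15, 11, 14, 7, 10, 13, 4, 0, 1, 6, 8, 12]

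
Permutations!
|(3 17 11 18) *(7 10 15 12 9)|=|(3 17 11 18)(7 10 15 12 9)|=20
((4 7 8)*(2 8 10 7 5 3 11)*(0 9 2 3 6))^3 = ((0 9 2 8 4 5 6)(3 11)(7 10))^3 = (0 8 6 2 5 9 4)(3 11)(7 10)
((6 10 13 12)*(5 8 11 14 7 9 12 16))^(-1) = ((5 8 11 14 7 9 12 6 10 13 16))^(-1) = (5 16 13 10 6 12 9 7 14 11 8)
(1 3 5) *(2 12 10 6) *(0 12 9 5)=(0 12 10 6 2 9 5 1 3)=[12, 3, 9, 0, 4, 1, 2, 7, 8, 5, 6, 11, 10]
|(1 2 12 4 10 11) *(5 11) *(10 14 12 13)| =|(1 2 13 10 5 11)(4 14 12)| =6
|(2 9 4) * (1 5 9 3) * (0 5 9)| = |(0 5)(1 9 4 2 3)| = 10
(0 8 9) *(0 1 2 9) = (0 8)(1 2 9) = [8, 2, 9, 3, 4, 5, 6, 7, 0, 1]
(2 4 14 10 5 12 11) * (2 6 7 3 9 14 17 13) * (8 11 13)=[0, 1, 4, 9, 17, 12, 7, 3, 11, 14, 5, 6, 13, 2, 10, 15, 16, 8]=(2 4 17 8 11 6 7 3 9 14 10 5 12 13)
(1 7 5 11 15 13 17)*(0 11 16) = (0 11 15 13 17 1 7 5 16) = [11, 7, 2, 3, 4, 16, 6, 5, 8, 9, 10, 15, 12, 17, 14, 13, 0, 1]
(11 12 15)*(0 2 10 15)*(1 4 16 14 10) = (0 2 1 4 16 14 10 15 11 12) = [2, 4, 1, 3, 16, 5, 6, 7, 8, 9, 15, 12, 0, 13, 10, 11, 14]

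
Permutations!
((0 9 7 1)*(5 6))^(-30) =((0 9 7 1)(5 6))^(-30) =(0 7)(1 9)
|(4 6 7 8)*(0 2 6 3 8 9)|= 15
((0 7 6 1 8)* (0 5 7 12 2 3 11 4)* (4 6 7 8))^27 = (0 3 1 12 11 4 2 6)(5 8)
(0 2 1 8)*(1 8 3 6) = (0 2 8)(1 3 6) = [2, 3, 8, 6, 4, 5, 1, 7, 0]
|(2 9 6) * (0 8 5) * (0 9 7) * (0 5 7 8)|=6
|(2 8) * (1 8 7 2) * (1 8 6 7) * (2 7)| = 3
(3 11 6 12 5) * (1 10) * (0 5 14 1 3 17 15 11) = (0 5 17 15 11 6 12 14 1 10 3) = [5, 10, 2, 0, 4, 17, 12, 7, 8, 9, 3, 6, 14, 13, 1, 11, 16, 15]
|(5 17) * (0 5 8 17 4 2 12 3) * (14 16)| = 6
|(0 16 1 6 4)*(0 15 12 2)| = 8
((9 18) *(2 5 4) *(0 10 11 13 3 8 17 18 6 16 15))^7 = (0 18 11 6 3 15 17 10 9 13 16 8)(2 5 4) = ((0 10 11 13 3 8 17 18 9 6 16 15)(2 5 4))^7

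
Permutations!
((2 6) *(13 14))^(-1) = ((2 6)(13 14))^(-1) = (2 6)(13 14)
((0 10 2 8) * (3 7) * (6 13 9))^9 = (13)(0 10 2 8)(3 7)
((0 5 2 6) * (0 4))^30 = ((0 5 2 6 4))^30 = (6)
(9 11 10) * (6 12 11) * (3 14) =[0, 1, 2, 14, 4, 5, 12, 7, 8, 6, 9, 10, 11, 13, 3] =(3 14)(6 12 11 10 9)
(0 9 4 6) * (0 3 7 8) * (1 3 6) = (0 9 4 1 3 7 8) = [9, 3, 2, 7, 1, 5, 6, 8, 0, 4]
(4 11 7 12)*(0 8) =[8, 1, 2, 3, 11, 5, 6, 12, 0, 9, 10, 7, 4] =(0 8)(4 11 7 12)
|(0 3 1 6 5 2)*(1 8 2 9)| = |(0 3 8 2)(1 6 5 9)| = 4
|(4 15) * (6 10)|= 2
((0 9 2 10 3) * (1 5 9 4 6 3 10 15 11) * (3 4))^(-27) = ((0 3)(1 5 9 2 15 11)(4 6))^(-27) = (0 3)(1 2)(4 6)(5 15)(9 11)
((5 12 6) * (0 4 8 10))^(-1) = (0 10 8 4)(5 6 12)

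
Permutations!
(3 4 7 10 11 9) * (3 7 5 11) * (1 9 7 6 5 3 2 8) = [0, 9, 8, 4, 3, 11, 5, 10, 1, 6, 2, 7] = (1 9 6 5 11 7 10 2 8)(3 4)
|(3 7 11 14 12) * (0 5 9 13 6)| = |(0 5 9 13 6)(3 7 11 14 12)| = 5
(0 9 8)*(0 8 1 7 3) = (0 9 1 7 3) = [9, 7, 2, 0, 4, 5, 6, 3, 8, 1]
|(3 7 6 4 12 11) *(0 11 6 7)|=3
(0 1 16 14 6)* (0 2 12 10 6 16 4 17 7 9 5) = (0 1 4 17 7 9 5)(2 12 10 6)(14 16) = [1, 4, 12, 3, 17, 0, 2, 9, 8, 5, 6, 11, 10, 13, 16, 15, 14, 7]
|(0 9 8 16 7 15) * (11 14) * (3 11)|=6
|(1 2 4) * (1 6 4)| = 2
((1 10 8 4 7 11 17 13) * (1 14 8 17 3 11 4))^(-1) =(1 8 14 13 17 10)(3 11)(4 7)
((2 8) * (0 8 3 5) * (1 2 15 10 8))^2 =(0 2 5 1 3)(8 10 15)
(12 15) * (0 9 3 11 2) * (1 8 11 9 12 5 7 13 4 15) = (0 12 1 8 11 2)(3 9)(4 15 5 7 13) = [12, 8, 0, 9, 15, 7, 6, 13, 11, 3, 10, 2, 1, 4, 14, 5]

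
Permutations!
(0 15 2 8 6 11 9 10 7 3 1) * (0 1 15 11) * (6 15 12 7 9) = (0 11 6)(2 8 15)(3 12 7)(9 10) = [11, 1, 8, 12, 4, 5, 0, 3, 15, 10, 9, 6, 7, 13, 14, 2]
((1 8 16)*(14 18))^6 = (18)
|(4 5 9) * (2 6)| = |(2 6)(4 5 9)| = 6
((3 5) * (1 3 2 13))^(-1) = (1 13 2 5 3)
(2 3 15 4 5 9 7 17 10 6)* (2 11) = [0, 1, 3, 15, 5, 9, 11, 17, 8, 7, 6, 2, 12, 13, 14, 4, 16, 10] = (2 3 15 4 5 9 7 17 10 6 11)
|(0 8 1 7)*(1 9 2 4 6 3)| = |(0 8 9 2 4 6 3 1 7)| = 9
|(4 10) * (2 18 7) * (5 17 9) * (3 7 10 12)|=21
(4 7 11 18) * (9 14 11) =(4 7 9 14 11 18) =[0, 1, 2, 3, 7, 5, 6, 9, 8, 14, 10, 18, 12, 13, 11, 15, 16, 17, 4]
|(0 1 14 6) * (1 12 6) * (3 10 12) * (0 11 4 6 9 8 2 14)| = |(0 3 10 12 9 8 2 14 1)(4 6 11)| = 9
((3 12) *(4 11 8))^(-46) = (12)(4 8 11)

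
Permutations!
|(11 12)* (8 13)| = 2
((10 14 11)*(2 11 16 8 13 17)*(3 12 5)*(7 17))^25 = ((2 11 10 14 16 8 13 7 17)(3 12 5))^25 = (2 7 8 14 11 17 13 16 10)(3 12 5)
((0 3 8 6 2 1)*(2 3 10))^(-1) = ((0 10 2 1)(3 8 6))^(-1) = (0 1 2 10)(3 6 8)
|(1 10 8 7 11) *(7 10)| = 6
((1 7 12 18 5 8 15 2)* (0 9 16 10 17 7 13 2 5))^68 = (0 17)(1 2 13)(5 15 8)(7 9)(10 18)(12 16)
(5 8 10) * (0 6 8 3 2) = (0 6 8 10 5 3 2) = [6, 1, 0, 2, 4, 3, 8, 7, 10, 9, 5]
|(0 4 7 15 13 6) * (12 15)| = 7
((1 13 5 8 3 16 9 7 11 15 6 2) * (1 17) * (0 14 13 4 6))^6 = (0 16 14 9 13 7 5 11 8 15 3)(1 4 6 2 17)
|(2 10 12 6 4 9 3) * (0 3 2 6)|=8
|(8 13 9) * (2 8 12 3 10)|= |(2 8 13 9 12 3 10)|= 7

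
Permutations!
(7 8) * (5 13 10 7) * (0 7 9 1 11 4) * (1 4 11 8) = (0 7 1 8 5 13 10 9 4) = [7, 8, 2, 3, 0, 13, 6, 1, 5, 4, 9, 11, 12, 10]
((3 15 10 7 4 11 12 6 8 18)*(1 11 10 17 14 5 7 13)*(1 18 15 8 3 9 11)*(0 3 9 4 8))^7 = (0 3)(4 18 13 10)(5 7 8 15 17 14)(6 12 11 9)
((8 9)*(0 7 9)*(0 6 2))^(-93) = (0 8)(2 9)(6 7)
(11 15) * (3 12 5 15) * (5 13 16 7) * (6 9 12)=(3 6 9 12 13 16 7 5 15 11)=[0, 1, 2, 6, 4, 15, 9, 5, 8, 12, 10, 3, 13, 16, 14, 11, 7]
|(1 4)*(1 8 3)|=|(1 4 8 3)|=4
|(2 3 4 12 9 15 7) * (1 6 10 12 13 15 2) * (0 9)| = |(0 9 2 3 4 13 15 7 1 6 10 12)| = 12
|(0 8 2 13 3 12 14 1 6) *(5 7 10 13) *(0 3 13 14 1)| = 28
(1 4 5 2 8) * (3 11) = (1 4 5 2 8)(3 11) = [0, 4, 8, 11, 5, 2, 6, 7, 1, 9, 10, 3]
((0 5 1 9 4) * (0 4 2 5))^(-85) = ((1 9 2 5))^(-85) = (1 5 2 9)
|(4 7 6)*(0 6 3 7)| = 6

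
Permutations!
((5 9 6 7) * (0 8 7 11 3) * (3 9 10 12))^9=(0 7 10 3 8 5 12)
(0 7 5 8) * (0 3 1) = [7, 0, 2, 1, 4, 8, 6, 5, 3] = (0 7 5 8 3 1)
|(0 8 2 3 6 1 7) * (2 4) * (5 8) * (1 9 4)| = 5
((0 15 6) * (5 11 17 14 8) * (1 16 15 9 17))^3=(0 14 11 15 9 8 1 6 17 5 16)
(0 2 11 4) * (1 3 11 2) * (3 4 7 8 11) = (0 1 4)(7 8 11) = [1, 4, 2, 3, 0, 5, 6, 8, 11, 9, 10, 7]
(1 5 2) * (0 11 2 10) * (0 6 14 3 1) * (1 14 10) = (0 11 2)(1 5)(3 14)(6 10) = [11, 5, 0, 14, 4, 1, 10, 7, 8, 9, 6, 2, 12, 13, 3]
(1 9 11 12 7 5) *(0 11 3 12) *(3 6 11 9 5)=(0 9 6 11)(1 5)(3 12 7)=[9, 5, 2, 12, 4, 1, 11, 3, 8, 6, 10, 0, 7]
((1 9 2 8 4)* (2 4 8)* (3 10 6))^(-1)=((1 9 4)(3 10 6))^(-1)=(1 4 9)(3 6 10)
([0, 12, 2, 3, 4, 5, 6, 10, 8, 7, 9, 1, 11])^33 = (12)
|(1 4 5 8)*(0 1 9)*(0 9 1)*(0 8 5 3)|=5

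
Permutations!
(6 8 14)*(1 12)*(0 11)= [11, 12, 2, 3, 4, 5, 8, 7, 14, 9, 10, 0, 1, 13, 6]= (0 11)(1 12)(6 8 14)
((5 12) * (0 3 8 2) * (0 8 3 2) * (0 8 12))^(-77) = ((0 2 12 5))^(-77) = (0 5 12 2)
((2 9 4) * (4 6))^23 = (2 4 6 9)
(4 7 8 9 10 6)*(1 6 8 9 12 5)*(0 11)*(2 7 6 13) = (0 11)(1 13 2 7 9 10 8 12 5)(4 6) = [11, 13, 7, 3, 6, 1, 4, 9, 12, 10, 8, 0, 5, 2]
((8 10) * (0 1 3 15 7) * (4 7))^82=(0 4 3)(1 7 15)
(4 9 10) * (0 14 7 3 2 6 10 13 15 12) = (0 14 7 3 2 6 10 4 9 13 15 12) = [14, 1, 6, 2, 9, 5, 10, 3, 8, 13, 4, 11, 0, 15, 7, 12]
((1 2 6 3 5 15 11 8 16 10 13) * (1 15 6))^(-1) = (1 2)(3 6 5)(8 11 15 13 10 16)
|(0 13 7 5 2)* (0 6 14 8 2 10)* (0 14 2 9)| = |(0 13 7 5 10 14 8 9)(2 6)| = 8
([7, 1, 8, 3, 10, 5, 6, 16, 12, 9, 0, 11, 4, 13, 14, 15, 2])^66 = [16, 1, 12, 3, 0, 5, 6, 2, 4, 9, 7, 11, 10, 13, 14, 15, 8]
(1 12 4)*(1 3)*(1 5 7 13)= (1 12 4 3 5 7 13)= [0, 12, 2, 5, 3, 7, 6, 13, 8, 9, 10, 11, 4, 1]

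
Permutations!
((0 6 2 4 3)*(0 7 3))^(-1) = (0 4 2 6)(3 7)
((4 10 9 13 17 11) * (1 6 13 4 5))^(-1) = (1 5 11 17 13 6)(4 9 10)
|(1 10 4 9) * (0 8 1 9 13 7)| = |(0 8 1 10 4 13 7)| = 7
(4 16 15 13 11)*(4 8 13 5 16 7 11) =[0, 1, 2, 3, 7, 16, 6, 11, 13, 9, 10, 8, 12, 4, 14, 5, 15] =(4 7 11 8 13)(5 16 15)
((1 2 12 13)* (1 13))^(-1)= ((13)(1 2 12))^(-1)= (13)(1 12 2)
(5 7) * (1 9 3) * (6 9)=[0, 6, 2, 1, 4, 7, 9, 5, 8, 3]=(1 6 9 3)(5 7)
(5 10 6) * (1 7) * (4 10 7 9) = [0, 9, 2, 3, 10, 7, 5, 1, 8, 4, 6] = (1 9 4 10 6 5 7)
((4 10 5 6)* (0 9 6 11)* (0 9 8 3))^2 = (0 3 8)(4 5 9)(6 10 11)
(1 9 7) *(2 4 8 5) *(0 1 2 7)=(0 1 9)(2 4 8 5 7)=[1, 9, 4, 3, 8, 7, 6, 2, 5, 0]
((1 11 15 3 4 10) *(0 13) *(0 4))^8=((0 13 4 10 1 11 15 3))^8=(15)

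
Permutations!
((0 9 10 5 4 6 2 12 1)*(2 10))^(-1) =((0 9 2 12 1)(4 6 10 5))^(-1) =(0 1 12 2 9)(4 5 10 6)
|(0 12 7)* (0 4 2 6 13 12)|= 6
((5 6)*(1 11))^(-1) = (1 11)(5 6)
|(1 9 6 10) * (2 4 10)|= |(1 9 6 2 4 10)|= 6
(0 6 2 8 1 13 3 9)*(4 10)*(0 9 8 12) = (0 6 2 12)(1 13 3 8)(4 10) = [6, 13, 12, 8, 10, 5, 2, 7, 1, 9, 4, 11, 0, 3]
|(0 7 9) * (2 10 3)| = |(0 7 9)(2 10 3)| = 3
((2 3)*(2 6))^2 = (2 6 3)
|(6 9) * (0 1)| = 2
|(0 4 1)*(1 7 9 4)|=|(0 1)(4 7 9)|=6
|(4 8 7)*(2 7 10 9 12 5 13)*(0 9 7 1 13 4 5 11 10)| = 9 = |(0 9 12 11 10 7 5 4 8)(1 13 2)|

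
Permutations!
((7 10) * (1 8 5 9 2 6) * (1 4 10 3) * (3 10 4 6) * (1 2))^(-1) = ((1 8 5 9)(2 3)(7 10))^(-1) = (1 9 5 8)(2 3)(7 10)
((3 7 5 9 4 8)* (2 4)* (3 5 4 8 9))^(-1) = (2 9 4 7 3 5 8)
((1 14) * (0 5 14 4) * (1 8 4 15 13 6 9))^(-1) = ((0 5 14 8 4)(1 15 13 6 9))^(-1) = (0 4 8 14 5)(1 9 6 13 15)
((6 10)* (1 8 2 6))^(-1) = ((1 8 2 6 10))^(-1) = (1 10 6 2 8)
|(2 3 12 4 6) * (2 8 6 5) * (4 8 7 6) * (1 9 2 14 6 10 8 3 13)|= 28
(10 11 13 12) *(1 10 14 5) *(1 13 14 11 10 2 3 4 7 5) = (1 2 3 4 7 5 13 12 11 14) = [0, 2, 3, 4, 7, 13, 6, 5, 8, 9, 10, 14, 11, 12, 1]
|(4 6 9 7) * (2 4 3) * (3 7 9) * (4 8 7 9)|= |(2 8 7 9 4 6 3)|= 7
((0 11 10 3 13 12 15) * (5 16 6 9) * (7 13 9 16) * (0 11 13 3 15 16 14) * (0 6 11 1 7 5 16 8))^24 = ((0 13 12 8)(1 7 3 9 16 11 10 15)(6 14))^24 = (16)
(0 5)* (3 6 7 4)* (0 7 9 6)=(0 5 7 4 3)(6 9)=[5, 1, 2, 0, 3, 7, 9, 4, 8, 6]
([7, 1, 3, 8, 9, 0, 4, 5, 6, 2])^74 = (0 5 7)(2 8 4)(3 6 9)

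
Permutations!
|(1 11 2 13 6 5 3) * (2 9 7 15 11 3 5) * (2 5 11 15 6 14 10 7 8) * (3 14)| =|(15)(1 14 10 7 6 5 11 9 8 2 13 3)| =12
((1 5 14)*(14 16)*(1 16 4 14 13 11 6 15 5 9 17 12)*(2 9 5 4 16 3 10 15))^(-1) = ((1 5 16 13 11 6 2 9 17 12)(3 10 15 4 14))^(-1) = (1 12 17 9 2 6 11 13 16 5)(3 14 4 15 10)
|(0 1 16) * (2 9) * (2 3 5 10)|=|(0 1 16)(2 9 3 5 10)|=15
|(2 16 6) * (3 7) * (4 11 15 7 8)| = 6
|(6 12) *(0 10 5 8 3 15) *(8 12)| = 8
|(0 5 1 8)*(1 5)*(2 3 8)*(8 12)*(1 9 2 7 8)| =|(0 9 2 3 12 1 7 8)| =8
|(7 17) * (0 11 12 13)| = 4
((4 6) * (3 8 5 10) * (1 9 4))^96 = (10)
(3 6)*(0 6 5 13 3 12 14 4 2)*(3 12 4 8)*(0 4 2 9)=[6, 1, 4, 5, 9, 13, 2, 7, 3, 0, 10, 11, 14, 12, 8]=(0 6 2 4 9)(3 5 13 12 14 8)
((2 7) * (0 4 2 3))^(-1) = (0 3 7 2 4)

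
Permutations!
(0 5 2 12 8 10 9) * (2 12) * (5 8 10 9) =(0 8 9)(5 12 10) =[8, 1, 2, 3, 4, 12, 6, 7, 9, 0, 5, 11, 10]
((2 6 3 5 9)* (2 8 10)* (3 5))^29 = (2 10 8 9 5 6)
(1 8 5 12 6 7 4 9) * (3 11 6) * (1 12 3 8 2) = (1 2)(3 11 6 7 4 9 12 8 5) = [0, 2, 1, 11, 9, 3, 7, 4, 5, 12, 10, 6, 8]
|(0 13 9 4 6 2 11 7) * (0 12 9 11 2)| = |(0 13 11 7 12 9 4 6)| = 8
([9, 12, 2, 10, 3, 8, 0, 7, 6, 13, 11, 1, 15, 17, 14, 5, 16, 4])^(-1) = (0 6 8 5 15 12 1 11 10 3 4 17 13 9)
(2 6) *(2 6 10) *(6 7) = (2 10)(6 7) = [0, 1, 10, 3, 4, 5, 7, 6, 8, 9, 2]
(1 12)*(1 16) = (1 12 16) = [0, 12, 2, 3, 4, 5, 6, 7, 8, 9, 10, 11, 16, 13, 14, 15, 1]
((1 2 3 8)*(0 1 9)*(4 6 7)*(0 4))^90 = (9)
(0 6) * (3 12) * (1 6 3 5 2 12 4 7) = [3, 6, 12, 4, 7, 2, 0, 1, 8, 9, 10, 11, 5] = (0 3 4 7 1 6)(2 12 5)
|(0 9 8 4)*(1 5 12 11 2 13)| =|(0 9 8 4)(1 5 12 11 2 13)| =12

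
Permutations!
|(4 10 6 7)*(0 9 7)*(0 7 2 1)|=|(0 9 2 1)(4 10 6 7)|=4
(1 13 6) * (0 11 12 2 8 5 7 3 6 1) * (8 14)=(0 11 12 2 14 8 5 7 3 6)(1 13)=[11, 13, 14, 6, 4, 7, 0, 3, 5, 9, 10, 12, 2, 1, 8]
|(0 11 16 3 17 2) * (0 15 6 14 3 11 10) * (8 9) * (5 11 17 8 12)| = 12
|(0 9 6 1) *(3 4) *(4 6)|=|(0 9 4 3 6 1)|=6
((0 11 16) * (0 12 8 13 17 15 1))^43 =(0 15 13 12 11 1 17 8 16)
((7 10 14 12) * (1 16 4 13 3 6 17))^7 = (17)(7 12 14 10) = ((1 16 4 13 3 6 17)(7 10 14 12))^7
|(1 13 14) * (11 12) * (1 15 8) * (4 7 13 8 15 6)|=10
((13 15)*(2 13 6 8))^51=((2 13 15 6 8))^51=(2 13 15 6 8)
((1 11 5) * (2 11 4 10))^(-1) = (1 5 11 2 10 4)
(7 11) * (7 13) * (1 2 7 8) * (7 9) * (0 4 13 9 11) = (0 4 13 8 1 2 11 9 7) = [4, 2, 11, 3, 13, 5, 6, 0, 1, 7, 10, 9, 12, 8]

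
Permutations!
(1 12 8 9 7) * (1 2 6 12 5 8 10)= (1 5 8 9 7 2 6 12 10)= [0, 5, 6, 3, 4, 8, 12, 2, 9, 7, 1, 11, 10]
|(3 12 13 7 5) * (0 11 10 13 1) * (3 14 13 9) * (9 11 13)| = 18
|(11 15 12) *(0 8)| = 6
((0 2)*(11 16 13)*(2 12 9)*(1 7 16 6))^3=(0 2 9 12)(1 13)(6 16)(7 11)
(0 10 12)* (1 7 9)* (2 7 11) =[10, 11, 7, 3, 4, 5, 6, 9, 8, 1, 12, 2, 0] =(0 10 12)(1 11 2 7 9)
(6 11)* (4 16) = (4 16)(6 11) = [0, 1, 2, 3, 16, 5, 11, 7, 8, 9, 10, 6, 12, 13, 14, 15, 4]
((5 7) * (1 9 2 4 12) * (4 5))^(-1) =(1 12 4 7 5 2 9)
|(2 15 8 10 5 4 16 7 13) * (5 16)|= |(2 15 8 10 16 7 13)(4 5)|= 14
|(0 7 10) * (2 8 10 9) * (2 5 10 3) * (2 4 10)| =9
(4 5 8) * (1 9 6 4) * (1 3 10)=(1 9 6 4 5 8 3 10)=[0, 9, 2, 10, 5, 8, 4, 7, 3, 6, 1]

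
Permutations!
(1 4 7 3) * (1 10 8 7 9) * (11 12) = [0, 4, 2, 10, 9, 5, 6, 3, 7, 1, 8, 12, 11] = (1 4 9)(3 10 8 7)(11 12)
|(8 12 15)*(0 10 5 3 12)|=7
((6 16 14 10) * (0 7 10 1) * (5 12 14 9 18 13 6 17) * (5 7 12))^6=((0 12 14 1)(6 16 9 18 13)(7 10 17))^6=(0 14)(1 12)(6 16 9 18 13)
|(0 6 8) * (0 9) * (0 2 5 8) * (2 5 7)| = |(0 6)(2 7)(5 8 9)| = 6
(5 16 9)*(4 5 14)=[0, 1, 2, 3, 5, 16, 6, 7, 8, 14, 10, 11, 12, 13, 4, 15, 9]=(4 5 16 9 14)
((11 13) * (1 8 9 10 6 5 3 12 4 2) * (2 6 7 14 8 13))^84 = (3 5 6 4 12)(7 10 9 8 14) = ((1 13 11 2)(3 12 4 6 5)(7 14 8 9 10))^84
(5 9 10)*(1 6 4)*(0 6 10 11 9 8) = (0 6 4 1 10 5 8)(9 11) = [6, 10, 2, 3, 1, 8, 4, 7, 0, 11, 5, 9]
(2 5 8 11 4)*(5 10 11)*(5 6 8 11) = (2 10 5 11 4)(6 8) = [0, 1, 10, 3, 2, 11, 8, 7, 6, 9, 5, 4]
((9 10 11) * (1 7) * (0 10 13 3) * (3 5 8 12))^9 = (13)(1 7)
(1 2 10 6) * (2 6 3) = [0, 6, 10, 2, 4, 5, 1, 7, 8, 9, 3] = (1 6)(2 10 3)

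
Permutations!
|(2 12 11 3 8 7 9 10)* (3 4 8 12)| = |(2 3 12 11 4 8 7 9 10)| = 9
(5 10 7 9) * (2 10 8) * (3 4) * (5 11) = (2 10 7 9 11 5 8)(3 4) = [0, 1, 10, 4, 3, 8, 6, 9, 2, 11, 7, 5]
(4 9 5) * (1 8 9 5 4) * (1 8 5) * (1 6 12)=(1 5 8 9 4 6 12)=[0, 5, 2, 3, 6, 8, 12, 7, 9, 4, 10, 11, 1]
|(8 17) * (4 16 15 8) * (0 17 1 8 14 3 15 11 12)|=|(0 17 4 16 11 12)(1 8)(3 15 14)|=6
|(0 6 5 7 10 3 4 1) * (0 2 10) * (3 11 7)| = |(0 6 5 3 4 1 2 10 11 7)| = 10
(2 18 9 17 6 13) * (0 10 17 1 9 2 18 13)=(0 10 17 6)(1 9)(2 13 18)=[10, 9, 13, 3, 4, 5, 0, 7, 8, 1, 17, 11, 12, 18, 14, 15, 16, 6, 2]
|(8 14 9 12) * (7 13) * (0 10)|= |(0 10)(7 13)(8 14 9 12)|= 4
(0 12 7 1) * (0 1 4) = [12, 1, 2, 3, 0, 5, 6, 4, 8, 9, 10, 11, 7] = (0 12 7 4)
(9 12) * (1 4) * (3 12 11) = (1 4)(3 12 9 11) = [0, 4, 2, 12, 1, 5, 6, 7, 8, 11, 10, 3, 9]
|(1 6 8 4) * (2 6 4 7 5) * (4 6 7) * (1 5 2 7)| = |(1 6 8 4 5 7 2)| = 7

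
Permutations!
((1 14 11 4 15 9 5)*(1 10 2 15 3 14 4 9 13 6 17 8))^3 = (1 14 5 15 17 4 11 10 13 8 3 9 2 6) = ((1 4 3 14 11 9 5 10 2 15 13 6 17 8))^3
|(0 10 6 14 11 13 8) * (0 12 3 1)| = 10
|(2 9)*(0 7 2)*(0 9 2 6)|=|(9)(0 7 6)|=3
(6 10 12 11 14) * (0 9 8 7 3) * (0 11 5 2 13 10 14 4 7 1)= (0 9 8 1)(2 13 10 12 5)(3 11 4 7)(6 14)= [9, 0, 13, 11, 7, 2, 14, 3, 1, 8, 12, 4, 5, 10, 6]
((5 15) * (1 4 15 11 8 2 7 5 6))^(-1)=(1 6 15 4)(2 8 11 5 7)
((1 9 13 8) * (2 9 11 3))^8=((1 11 3 2 9 13 8))^8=(1 11 3 2 9 13 8)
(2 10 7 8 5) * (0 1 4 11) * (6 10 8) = (0 1 4 11)(2 8 5)(6 10 7) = [1, 4, 8, 3, 11, 2, 10, 6, 5, 9, 7, 0]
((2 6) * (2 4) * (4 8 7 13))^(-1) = (2 4 13 7 8 6)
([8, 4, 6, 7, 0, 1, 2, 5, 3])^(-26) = [3, 0, 2, 5, 8, 4, 6, 1, 7]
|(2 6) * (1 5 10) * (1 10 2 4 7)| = |(10)(1 5 2 6 4 7)| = 6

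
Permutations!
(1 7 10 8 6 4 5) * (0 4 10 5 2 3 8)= (0 4 2 3 8 6 10)(1 7 5)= [4, 7, 3, 8, 2, 1, 10, 5, 6, 9, 0]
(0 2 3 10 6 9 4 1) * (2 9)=(0 9 4 1)(2 3 10 6)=[9, 0, 3, 10, 1, 5, 2, 7, 8, 4, 6]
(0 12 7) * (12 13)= (0 13 12 7)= [13, 1, 2, 3, 4, 5, 6, 0, 8, 9, 10, 11, 7, 12]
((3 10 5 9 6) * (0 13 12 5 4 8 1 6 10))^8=((0 13 12 5 9 10 4 8 1 6 3))^8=(0 1 10 12 3 8 9 13 6 4 5)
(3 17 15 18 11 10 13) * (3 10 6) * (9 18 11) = (3 17 15 11 6)(9 18)(10 13) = [0, 1, 2, 17, 4, 5, 3, 7, 8, 18, 13, 6, 12, 10, 14, 11, 16, 15, 9]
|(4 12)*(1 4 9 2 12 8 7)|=12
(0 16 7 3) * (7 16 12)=(16)(0 12 7 3)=[12, 1, 2, 0, 4, 5, 6, 3, 8, 9, 10, 11, 7, 13, 14, 15, 16]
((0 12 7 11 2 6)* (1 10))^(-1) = ((0 12 7 11 2 6)(1 10))^(-1) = (0 6 2 11 7 12)(1 10)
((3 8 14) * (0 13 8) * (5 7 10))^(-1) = ((0 13 8 14 3)(5 7 10))^(-1) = (0 3 14 8 13)(5 10 7)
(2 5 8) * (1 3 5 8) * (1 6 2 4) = (1 3 5 6 2 8 4) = [0, 3, 8, 5, 1, 6, 2, 7, 4]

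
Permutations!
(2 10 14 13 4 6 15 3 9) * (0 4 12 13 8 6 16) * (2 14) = (0 4 16)(2 10)(3 9 14 8 6 15)(12 13) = [4, 1, 10, 9, 16, 5, 15, 7, 6, 14, 2, 11, 13, 12, 8, 3, 0]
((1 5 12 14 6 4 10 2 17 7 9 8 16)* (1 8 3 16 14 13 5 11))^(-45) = ((1 11)(2 17 7 9 3 16 8 14 6 4 10)(5 12 13))^(-45) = (1 11)(2 10 4 6 14 8 16 3 9 7 17)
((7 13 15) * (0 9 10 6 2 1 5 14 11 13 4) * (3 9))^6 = (0 1 7 6 13 9 14)(2 15 10 11 3 5 4)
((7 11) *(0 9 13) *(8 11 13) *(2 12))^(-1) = (0 13 7 11 8 9)(2 12)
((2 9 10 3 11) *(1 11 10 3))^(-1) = (1 10 3 9 2 11)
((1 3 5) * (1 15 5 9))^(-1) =(1 9 3)(5 15)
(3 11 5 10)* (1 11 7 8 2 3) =(1 11 5 10)(2 3 7 8) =[0, 11, 3, 7, 4, 10, 6, 8, 2, 9, 1, 5]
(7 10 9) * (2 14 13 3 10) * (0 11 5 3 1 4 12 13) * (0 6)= (0 11 5 3 10 9 7 2 14 6)(1 4 12 13)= [11, 4, 14, 10, 12, 3, 0, 2, 8, 7, 9, 5, 13, 1, 6]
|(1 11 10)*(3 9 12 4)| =12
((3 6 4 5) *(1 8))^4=((1 8)(3 6 4 5))^4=(8)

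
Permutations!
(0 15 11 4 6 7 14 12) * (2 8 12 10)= [15, 1, 8, 3, 6, 5, 7, 14, 12, 9, 2, 4, 0, 13, 10, 11]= (0 15 11 4 6 7 14 10 2 8 12)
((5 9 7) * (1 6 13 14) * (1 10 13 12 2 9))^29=((1 6 12 2 9 7 5)(10 13 14))^29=(1 6 12 2 9 7 5)(10 14 13)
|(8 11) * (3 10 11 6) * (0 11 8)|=4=|(0 11)(3 10 8 6)|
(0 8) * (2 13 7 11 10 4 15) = (0 8)(2 13 7 11 10 4 15) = [8, 1, 13, 3, 15, 5, 6, 11, 0, 9, 4, 10, 12, 7, 14, 2]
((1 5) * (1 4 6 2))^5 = ((1 5 4 6 2))^5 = (6)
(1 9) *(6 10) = (1 9)(6 10) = [0, 9, 2, 3, 4, 5, 10, 7, 8, 1, 6]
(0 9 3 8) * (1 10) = (0 9 3 8)(1 10) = [9, 10, 2, 8, 4, 5, 6, 7, 0, 3, 1]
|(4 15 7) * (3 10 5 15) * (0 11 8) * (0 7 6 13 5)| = |(0 11 8 7 4 3 10)(5 15 6 13)| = 28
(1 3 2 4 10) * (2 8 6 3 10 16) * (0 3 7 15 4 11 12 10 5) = [3, 5, 11, 8, 16, 0, 7, 15, 6, 9, 1, 12, 10, 13, 14, 4, 2] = (0 3 8 6 7 15 4 16 2 11 12 10 1 5)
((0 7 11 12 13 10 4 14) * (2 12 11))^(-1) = (0 14 4 10 13 12 2 7)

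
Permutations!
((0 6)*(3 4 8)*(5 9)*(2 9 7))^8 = (9)(3 8 4)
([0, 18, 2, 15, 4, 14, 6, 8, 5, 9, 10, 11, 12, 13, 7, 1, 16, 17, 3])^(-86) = [0, 3, 2, 1, 4, 7, 6, 5, 14, 9, 10, 11, 12, 13, 8, 18, 16, 17, 15]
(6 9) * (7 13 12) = [0, 1, 2, 3, 4, 5, 9, 13, 8, 6, 10, 11, 7, 12] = (6 9)(7 13 12)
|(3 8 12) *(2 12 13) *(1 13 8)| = 5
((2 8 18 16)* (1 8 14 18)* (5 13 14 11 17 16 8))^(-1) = (1 8 18 14 13 5)(2 16 17 11)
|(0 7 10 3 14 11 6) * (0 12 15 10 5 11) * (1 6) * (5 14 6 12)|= |(0 7 14)(1 12 15 10 3 6 5 11)|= 24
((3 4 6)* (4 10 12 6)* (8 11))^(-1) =((3 10 12 6)(8 11))^(-1) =(3 6 12 10)(8 11)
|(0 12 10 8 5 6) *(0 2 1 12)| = 7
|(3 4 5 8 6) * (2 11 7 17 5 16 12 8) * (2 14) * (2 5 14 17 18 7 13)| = 6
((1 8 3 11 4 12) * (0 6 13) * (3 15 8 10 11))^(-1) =((0 6 13)(1 10 11 4 12)(8 15))^(-1) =(0 13 6)(1 12 4 11 10)(8 15)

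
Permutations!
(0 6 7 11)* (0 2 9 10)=(0 6 7 11 2 9 10)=[6, 1, 9, 3, 4, 5, 7, 11, 8, 10, 0, 2]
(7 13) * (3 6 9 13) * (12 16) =(3 6 9 13 7)(12 16) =[0, 1, 2, 6, 4, 5, 9, 3, 8, 13, 10, 11, 16, 7, 14, 15, 12]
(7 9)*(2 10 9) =(2 10 9 7) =[0, 1, 10, 3, 4, 5, 6, 2, 8, 7, 9]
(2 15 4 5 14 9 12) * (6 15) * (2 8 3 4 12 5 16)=(2 6 15 12 8 3 4 16)(5 14 9)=[0, 1, 6, 4, 16, 14, 15, 7, 3, 5, 10, 11, 8, 13, 9, 12, 2]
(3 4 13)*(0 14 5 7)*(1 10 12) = (0 14 5 7)(1 10 12)(3 4 13) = [14, 10, 2, 4, 13, 7, 6, 0, 8, 9, 12, 11, 1, 3, 5]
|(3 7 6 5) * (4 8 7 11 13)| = 8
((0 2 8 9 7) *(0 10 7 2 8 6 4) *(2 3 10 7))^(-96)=(10)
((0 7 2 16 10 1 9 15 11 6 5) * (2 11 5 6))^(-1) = ((0 7 11 2 16 10 1 9 15 5))^(-1) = (0 5 15 9 1 10 16 2 11 7)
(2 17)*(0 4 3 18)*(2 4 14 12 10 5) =(0 14 12 10 5 2 17 4 3 18) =[14, 1, 17, 18, 3, 2, 6, 7, 8, 9, 5, 11, 10, 13, 12, 15, 16, 4, 0]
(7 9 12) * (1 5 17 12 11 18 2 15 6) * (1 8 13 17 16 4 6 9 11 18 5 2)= (1 2 15 9 18)(4 6 8 13 17 12 7 11 5 16)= [0, 2, 15, 3, 6, 16, 8, 11, 13, 18, 10, 5, 7, 17, 14, 9, 4, 12, 1]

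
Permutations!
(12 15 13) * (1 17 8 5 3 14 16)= (1 17 8 5 3 14 16)(12 15 13)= [0, 17, 2, 14, 4, 3, 6, 7, 5, 9, 10, 11, 15, 12, 16, 13, 1, 8]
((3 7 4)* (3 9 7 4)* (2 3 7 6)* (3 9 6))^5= (9)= ((2 9 3 4 6))^5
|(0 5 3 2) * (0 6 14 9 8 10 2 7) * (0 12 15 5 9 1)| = |(0 9 8 10 2 6 14 1)(3 7 12 15 5)| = 40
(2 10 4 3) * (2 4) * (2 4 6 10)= [0, 1, 2, 6, 3, 5, 10, 7, 8, 9, 4]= (3 6 10 4)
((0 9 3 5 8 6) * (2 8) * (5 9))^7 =((0 5 2 8 6)(3 9))^7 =(0 2 6 5 8)(3 9)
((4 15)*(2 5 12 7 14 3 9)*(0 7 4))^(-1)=(0 15 4 12 5 2 9 3 14 7)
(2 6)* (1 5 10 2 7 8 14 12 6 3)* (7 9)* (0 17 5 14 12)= (0 17 5 10 2 3 1 14)(6 9 7 8 12)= [17, 14, 3, 1, 4, 10, 9, 8, 12, 7, 2, 11, 6, 13, 0, 15, 16, 5]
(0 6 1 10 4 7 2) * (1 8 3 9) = [6, 10, 0, 9, 7, 5, 8, 2, 3, 1, 4] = (0 6 8 3 9 1 10 4 7 2)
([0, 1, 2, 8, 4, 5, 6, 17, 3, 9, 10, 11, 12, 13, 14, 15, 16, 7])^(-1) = [0, 1, 2, 8, 4, 5, 6, 17, 3, 9, 10, 11, 12, 13, 14, 15, 16, 7]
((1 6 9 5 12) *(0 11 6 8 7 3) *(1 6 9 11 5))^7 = (0 8 11 5 7 9 12 3 1 6)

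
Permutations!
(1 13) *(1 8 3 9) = [0, 13, 2, 9, 4, 5, 6, 7, 3, 1, 10, 11, 12, 8] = (1 13 8 3 9)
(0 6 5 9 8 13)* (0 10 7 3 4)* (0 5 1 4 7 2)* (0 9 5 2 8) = (0 6 1 4 2 9)(3 7)(8 13 10) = [6, 4, 9, 7, 2, 5, 1, 3, 13, 0, 8, 11, 12, 10]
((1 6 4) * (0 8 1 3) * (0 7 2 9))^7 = ((0 8 1 6 4 3 7 2 9))^7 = (0 2 3 6 8 9 7 4 1)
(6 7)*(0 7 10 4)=(0 7 6 10 4)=[7, 1, 2, 3, 0, 5, 10, 6, 8, 9, 4]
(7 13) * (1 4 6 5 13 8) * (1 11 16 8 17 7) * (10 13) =(1 4 6 5 10 13)(7 17)(8 11 16) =[0, 4, 2, 3, 6, 10, 5, 17, 11, 9, 13, 16, 12, 1, 14, 15, 8, 7]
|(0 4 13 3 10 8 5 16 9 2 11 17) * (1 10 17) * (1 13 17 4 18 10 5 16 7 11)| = |(0 18 10 8 16 9 2 1 5 7 11 13 3 4 17)| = 15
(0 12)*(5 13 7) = (0 12)(5 13 7) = [12, 1, 2, 3, 4, 13, 6, 5, 8, 9, 10, 11, 0, 7]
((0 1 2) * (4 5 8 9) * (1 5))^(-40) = ((0 5 8 9 4 1 2))^(-40) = (0 8 4 2 5 9 1)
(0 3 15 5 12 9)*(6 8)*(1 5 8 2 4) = [3, 5, 4, 15, 1, 12, 2, 7, 6, 0, 10, 11, 9, 13, 14, 8] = (0 3 15 8 6 2 4 1 5 12 9)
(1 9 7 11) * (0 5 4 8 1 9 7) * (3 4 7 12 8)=(0 5 7 11 9)(1 12 8)(3 4)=[5, 12, 2, 4, 3, 7, 6, 11, 1, 0, 10, 9, 8]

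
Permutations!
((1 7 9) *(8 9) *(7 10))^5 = ((1 10 7 8 9))^5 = (10)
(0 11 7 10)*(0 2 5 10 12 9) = (0 11 7 12 9)(2 5 10) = [11, 1, 5, 3, 4, 10, 6, 12, 8, 0, 2, 7, 9]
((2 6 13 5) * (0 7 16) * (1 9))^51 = (16)(1 9)(2 5 13 6)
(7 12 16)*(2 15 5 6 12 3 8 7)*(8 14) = (2 15 5 6 12 16)(3 14 8 7) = [0, 1, 15, 14, 4, 6, 12, 3, 7, 9, 10, 11, 16, 13, 8, 5, 2]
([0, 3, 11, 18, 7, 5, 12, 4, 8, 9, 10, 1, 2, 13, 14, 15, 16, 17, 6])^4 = [0, 12, 18, 2, 4, 5, 1, 7, 8, 9, 10, 6, 3, 13, 14, 15, 16, 17, 11]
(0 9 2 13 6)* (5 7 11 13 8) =(0 9 2 8 5 7 11 13 6) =[9, 1, 8, 3, 4, 7, 0, 11, 5, 2, 10, 13, 12, 6]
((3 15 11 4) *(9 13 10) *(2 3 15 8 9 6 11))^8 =(2 4 6 13 8)(3 15 11 10 9)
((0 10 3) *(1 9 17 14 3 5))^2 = ((0 10 5 1 9 17 14 3))^2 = (0 5 9 14)(1 17 3 10)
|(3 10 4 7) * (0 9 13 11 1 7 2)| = |(0 9 13 11 1 7 3 10 4 2)| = 10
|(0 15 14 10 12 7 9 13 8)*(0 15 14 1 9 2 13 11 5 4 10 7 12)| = 13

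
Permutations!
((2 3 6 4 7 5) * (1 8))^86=((1 8)(2 3 6 4 7 5))^86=(8)(2 6 7)(3 4 5)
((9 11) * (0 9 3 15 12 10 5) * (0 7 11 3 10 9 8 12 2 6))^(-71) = (0 8 12 9 3 15 2 6)(5 7 11 10)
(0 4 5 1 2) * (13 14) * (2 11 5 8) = (0 4 8 2)(1 11 5)(13 14) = [4, 11, 0, 3, 8, 1, 6, 7, 2, 9, 10, 5, 12, 14, 13]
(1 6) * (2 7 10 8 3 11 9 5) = (1 6)(2 7 10 8 3 11 9 5) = [0, 6, 7, 11, 4, 2, 1, 10, 3, 5, 8, 9]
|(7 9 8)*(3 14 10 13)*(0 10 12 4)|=21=|(0 10 13 3 14 12 4)(7 9 8)|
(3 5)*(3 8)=(3 5 8)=[0, 1, 2, 5, 4, 8, 6, 7, 3]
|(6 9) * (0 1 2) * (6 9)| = 3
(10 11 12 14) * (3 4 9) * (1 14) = (1 14 10 11 12)(3 4 9) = [0, 14, 2, 4, 9, 5, 6, 7, 8, 3, 11, 12, 1, 13, 10]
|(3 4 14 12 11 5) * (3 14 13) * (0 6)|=|(0 6)(3 4 13)(5 14 12 11)|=12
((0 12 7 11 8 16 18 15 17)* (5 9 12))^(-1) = (0 17 15 18 16 8 11 7 12 9 5)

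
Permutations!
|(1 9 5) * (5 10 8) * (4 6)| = |(1 9 10 8 5)(4 6)| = 10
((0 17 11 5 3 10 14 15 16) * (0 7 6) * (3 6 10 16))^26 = (0 17 11 5 6)(3 7 14)(10 15 16)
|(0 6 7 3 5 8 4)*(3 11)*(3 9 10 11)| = 21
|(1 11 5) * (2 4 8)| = 3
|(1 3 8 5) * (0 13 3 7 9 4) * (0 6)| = 10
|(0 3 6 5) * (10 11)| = 4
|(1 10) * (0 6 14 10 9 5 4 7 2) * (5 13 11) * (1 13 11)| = 12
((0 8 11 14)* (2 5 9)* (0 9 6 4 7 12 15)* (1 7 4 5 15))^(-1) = (0 15 2 9 14 11 8)(1 12 7)(5 6)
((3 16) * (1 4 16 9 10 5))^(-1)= ((1 4 16 3 9 10 5))^(-1)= (1 5 10 9 3 16 4)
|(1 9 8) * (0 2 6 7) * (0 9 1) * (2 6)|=5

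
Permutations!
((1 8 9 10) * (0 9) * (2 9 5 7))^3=(0 2 1 5 9 8 7 10)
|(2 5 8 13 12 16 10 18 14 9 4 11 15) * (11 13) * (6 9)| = |(2 5 8 11 15)(4 13 12 16 10 18 14 6 9)| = 45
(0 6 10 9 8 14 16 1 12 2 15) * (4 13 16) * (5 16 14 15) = (0 6 10 9 8 15)(1 12 2 5 16)(4 13 14) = [6, 12, 5, 3, 13, 16, 10, 7, 15, 8, 9, 11, 2, 14, 4, 0, 1]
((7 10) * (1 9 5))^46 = (10)(1 9 5)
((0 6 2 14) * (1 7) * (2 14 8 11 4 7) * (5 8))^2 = ((0 6 14)(1 2 5 8 11 4 7))^2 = (0 14 6)(1 5 11 7 2 8 4)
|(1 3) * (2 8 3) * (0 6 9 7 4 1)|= |(0 6 9 7 4 1 2 8 3)|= 9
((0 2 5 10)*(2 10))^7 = (0 10)(2 5)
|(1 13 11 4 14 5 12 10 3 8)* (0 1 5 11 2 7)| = |(0 1 13 2 7)(3 8 5 12 10)(4 14 11)| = 15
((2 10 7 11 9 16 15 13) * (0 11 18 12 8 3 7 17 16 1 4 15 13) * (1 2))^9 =(0 4 13 17 2 11 15 1 16 10 9)(3 8 12 18 7)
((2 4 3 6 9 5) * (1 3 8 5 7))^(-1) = ((1 3 6 9 7)(2 4 8 5))^(-1) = (1 7 9 6 3)(2 5 8 4)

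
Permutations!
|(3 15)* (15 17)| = |(3 17 15)| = 3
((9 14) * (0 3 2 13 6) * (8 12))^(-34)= (14)(0 3 2 13 6)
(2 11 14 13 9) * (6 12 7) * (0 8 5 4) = (0 8 5 4)(2 11 14 13 9)(6 12 7) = [8, 1, 11, 3, 0, 4, 12, 6, 5, 2, 10, 14, 7, 9, 13]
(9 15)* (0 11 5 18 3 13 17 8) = (0 11 5 18 3 13 17 8)(9 15) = [11, 1, 2, 13, 4, 18, 6, 7, 0, 15, 10, 5, 12, 17, 14, 9, 16, 8, 3]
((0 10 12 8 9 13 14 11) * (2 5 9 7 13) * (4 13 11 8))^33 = ((0 10 12 4 13 14 8 7 11)(2 5 9))^33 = (0 8 4)(7 13 10)(11 14 12)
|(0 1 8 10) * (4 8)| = 5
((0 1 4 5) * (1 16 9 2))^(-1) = (0 5 4 1 2 9 16)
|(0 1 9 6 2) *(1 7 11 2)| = 12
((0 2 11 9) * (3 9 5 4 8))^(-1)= ((0 2 11 5 4 8 3 9))^(-1)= (0 9 3 8 4 5 11 2)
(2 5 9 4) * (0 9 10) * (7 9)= [7, 1, 5, 3, 2, 10, 6, 9, 8, 4, 0]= (0 7 9 4 2 5 10)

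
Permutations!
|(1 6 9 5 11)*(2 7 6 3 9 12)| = |(1 3 9 5 11)(2 7 6 12)| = 20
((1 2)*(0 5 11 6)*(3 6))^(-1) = (0 6 3 11 5)(1 2)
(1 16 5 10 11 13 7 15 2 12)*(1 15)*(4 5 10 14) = [0, 16, 12, 3, 5, 14, 6, 1, 8, 9, 11, 13, 15, 7, 4, 2, 10] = (1 16 10 11 13 7)(2 12 15)(4 5 14)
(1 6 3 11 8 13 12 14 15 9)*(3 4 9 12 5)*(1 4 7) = (1 6 7)(3 11 8 13 5)(4 9)(12 14 15) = [0, 6, 2, 11, 9, 3, 7, 1, 13, 4, 10, 8, 14, 5, 15, 12]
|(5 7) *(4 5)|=3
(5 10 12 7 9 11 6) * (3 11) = [0, 1, 2, 11, 4, 10, 5, 9, 8, 3, 12, 6, 7] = (3 11 6 5 10 12 7 9)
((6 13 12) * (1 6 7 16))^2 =(1 13 7)(6 12 16)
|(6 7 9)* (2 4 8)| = |(2 4 8)(6 7 9)| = 3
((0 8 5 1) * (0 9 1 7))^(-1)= (0 7 5 8)(1 9)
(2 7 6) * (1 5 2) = (1 5 2 7 6) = [0, 5, 7, 3, 4, 2, 1, 6]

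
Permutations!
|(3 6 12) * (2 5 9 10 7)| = 15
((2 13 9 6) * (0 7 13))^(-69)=(0 9)(2 13)(6 7)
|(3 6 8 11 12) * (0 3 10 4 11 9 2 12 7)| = |(0 3 6 8 9 2 12 10 4 11 7)| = 11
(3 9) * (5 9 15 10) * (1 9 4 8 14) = [0, 9, 2, 15, 8, 4, 6, 7, 14, 3, 5, 11, 12, 13, 1, 10] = (1 9 3 15 10 5 4 8 14)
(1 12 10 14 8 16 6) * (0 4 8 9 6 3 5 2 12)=[4, 0, 12, 5, 8, 2, 1, 7, 16, 6, 14, 11, 10, 13, 9, 15, 3]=(0 4 8 16 3 5 2 12 10 14 9 6 1)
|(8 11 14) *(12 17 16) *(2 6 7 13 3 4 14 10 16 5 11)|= 24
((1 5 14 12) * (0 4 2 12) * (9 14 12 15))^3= ((0 4 2 15 9 14)(1 5 12))^3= (0 15)(2 14)(4 9)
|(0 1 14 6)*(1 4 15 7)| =|(0 4 15 7 1 14 6)| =7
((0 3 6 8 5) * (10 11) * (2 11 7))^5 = ((0 3 6 8 5)(2 11 10 7))^5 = (2 11 10 7)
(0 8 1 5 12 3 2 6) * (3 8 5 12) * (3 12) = (0 5 12 8 1 3 2 6) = [5, 3, 6, 2, 4, 12, 0, 7, 1, 9, 10, 11, 8]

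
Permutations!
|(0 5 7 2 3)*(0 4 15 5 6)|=|(0 6)(2 3 4 15 5 7)|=6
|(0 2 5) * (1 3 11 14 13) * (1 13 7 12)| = 6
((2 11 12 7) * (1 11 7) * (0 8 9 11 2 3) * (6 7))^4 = (0 12 7 9 2)(1 3 11 6 8) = ((0 8 9 11 12 1 2 6 7 3))^4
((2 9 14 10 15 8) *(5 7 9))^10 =((2 5 7 9 14 10 15 8))^10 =(2 7 14 15)(5 9 10 8)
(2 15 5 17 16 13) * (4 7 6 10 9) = (2 15 5 17 16 13)(4 7 6 10 9) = [0, 1, 15, 3, 7, 17, 10, 6, 8, 4, 9, 11, 12, 2, 14, 5, 13, 16]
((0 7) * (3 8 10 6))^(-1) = ((0 7)(3 8 10 6))^(-1) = (0 7)(3 6 10 8)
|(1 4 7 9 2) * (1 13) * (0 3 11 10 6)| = 30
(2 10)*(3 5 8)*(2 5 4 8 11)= (2 10 5 11)(3 4 8)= [0, 1, 10, 4, 8, 11, 6, 7, 3, 9, 5, 2]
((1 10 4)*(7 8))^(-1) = ((1 10 4)(7 8))^(-1) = (1 4 10)(7 8)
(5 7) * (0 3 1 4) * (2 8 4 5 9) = [3, 5, 8, 1, 0, 7, 6, 9, 4, 2] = (0 3 1 5 7 9 2 8 4)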